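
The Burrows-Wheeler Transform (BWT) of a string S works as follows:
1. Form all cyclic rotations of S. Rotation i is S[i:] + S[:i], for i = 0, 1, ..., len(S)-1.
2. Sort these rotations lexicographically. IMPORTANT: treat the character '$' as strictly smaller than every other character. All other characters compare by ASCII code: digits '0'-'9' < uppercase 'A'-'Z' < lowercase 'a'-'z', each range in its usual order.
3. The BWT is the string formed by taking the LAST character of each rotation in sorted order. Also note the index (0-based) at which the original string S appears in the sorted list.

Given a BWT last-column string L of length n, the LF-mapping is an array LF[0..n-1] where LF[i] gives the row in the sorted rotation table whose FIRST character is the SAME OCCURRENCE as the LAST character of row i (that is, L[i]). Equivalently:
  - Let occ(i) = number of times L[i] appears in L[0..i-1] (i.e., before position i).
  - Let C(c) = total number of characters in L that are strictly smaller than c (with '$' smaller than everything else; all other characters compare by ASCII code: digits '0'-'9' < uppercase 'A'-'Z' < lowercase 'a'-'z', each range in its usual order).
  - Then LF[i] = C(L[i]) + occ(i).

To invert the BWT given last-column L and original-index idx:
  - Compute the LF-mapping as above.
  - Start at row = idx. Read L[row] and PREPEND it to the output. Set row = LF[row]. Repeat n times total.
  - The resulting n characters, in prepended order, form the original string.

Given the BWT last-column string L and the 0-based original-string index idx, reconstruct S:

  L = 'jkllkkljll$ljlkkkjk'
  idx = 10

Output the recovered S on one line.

LF mapping: 1 5 12 13 6 7 14 2 15 16 0 17 3 18 8 9 10 4 11
Walk LF starting at row 10, prepending L[row]:
  step 1: row=10, L[10]='$', prepend. Next row=LF[10]=0
  step 2: row=0, L[0]='j', prepend. Next row=LF[0]=1
  step 3: row=1, L[1]='k', prepend. Next row=LF[1]=5
  step 4: row=5, L[5]='k', prepend. Next row=LF[5]=7
  step 5: row=7, L[7]='j', prepend. Next row=LF[7]=2
  step 6: row=2, L[2]='l', prepend. Next row=LF[2]=12
  step 7: row=12, L[12]='j', prepend. Next row=LF[12]=3
  step 8: row=3, L[3]='l', prepend. Next row=LF[3]=13
  step 9: row=13, L[13]='l', prepend. Next row=LF[13]=18
  step 10: row=18, L[18]='k', prepend. Next row=LF[18]=11
  step 11: row=11, L[11]='l', prepend. Next row=LF[11]=17
  step 12: row=17, L[17]='j', prepend. Next row=LF[17]=4
  step 13: row=4, L[4]='k', prepend. Next row=LF[4]=6
  step 14: row=6, L[6]='l', prepend. Next row=LF[6]=14
  step 15: row=14, L[14]='k', prepend. Next row=LF[14]=8
  step 16: row=8, L[8]='l', prepend. Next row=LF[8]=15
  step 17: row=15, L[15]='k', prepend. Next row=LF[15]=9
  step 18: row=9, L[9]='l', prepend. Next row=LF[9]=16
  step 19: row=16, L[16]='k', prepend. Next row=LF[16]=10
Reversed output: klklklkjlklljljkkj$

Answer: klklklkjlklljljkkj$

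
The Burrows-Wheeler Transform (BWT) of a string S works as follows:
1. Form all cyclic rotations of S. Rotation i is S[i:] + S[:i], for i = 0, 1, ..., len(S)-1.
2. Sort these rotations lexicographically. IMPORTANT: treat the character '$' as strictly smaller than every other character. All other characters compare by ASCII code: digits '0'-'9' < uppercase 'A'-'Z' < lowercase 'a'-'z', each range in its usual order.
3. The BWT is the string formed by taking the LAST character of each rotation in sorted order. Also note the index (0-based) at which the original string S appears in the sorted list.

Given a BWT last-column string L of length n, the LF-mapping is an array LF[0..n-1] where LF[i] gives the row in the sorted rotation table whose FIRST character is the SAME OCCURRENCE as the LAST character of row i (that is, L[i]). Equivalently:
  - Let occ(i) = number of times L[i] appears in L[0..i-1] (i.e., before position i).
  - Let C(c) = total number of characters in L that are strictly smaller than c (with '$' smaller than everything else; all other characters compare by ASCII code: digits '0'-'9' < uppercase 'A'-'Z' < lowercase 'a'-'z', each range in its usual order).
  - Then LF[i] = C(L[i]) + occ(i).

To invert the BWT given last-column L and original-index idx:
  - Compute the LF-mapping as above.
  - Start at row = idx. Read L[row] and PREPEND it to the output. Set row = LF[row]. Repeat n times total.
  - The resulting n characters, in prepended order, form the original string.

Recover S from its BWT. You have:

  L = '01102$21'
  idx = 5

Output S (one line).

Answer: 1221010$

Derivation:
LF mapping: 1 3 4 2 6 0 7 5
Walk LF starting at row 5, prepending L[row]:
  step 1: row=5, L[5]='$', prepend. Next row=LF[5]=0
  step 2: row=0, L[0]='0', prepend. Next row=LF[0]=1
  step 3: row=1, L[1]='1', prepend. Next row=LF[1]=3
  step 4: row=3, L[3]='0', prepend. Next row=LF[3]=2
  step 5: row=2, L[2]='1', prepend. Next row=LF[2]=4
  step 6: row=4, L[4]='2', prepend. Next row=LF[4]=6
  step 7: row=6, L[6]='2', prepend. Next row=LF[6]=7
  step 8: row=7, L[7]='1', prepend. Next row=LF[7]=5
Reversed output: 1221010$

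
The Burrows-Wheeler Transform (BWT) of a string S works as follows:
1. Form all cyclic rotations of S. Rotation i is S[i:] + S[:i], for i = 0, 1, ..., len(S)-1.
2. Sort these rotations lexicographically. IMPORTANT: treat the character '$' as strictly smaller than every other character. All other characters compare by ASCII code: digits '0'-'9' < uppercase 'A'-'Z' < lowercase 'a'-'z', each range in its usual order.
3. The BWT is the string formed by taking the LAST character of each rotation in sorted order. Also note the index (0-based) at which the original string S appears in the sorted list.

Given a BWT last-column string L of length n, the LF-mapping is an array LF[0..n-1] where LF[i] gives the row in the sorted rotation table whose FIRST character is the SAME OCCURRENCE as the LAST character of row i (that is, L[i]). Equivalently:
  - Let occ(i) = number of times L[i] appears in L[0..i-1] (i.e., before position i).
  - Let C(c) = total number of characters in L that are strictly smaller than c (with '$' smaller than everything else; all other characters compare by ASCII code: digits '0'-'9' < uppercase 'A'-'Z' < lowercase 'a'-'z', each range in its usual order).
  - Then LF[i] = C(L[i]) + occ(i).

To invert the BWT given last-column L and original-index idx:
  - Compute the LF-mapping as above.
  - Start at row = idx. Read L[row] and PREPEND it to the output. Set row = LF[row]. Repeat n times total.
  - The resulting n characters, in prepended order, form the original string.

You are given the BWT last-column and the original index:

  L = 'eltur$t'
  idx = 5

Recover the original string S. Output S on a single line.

LF mapping: 1 2 4 6 3 0 5
Walk LF starting at row 5, prepending L[row]:
  step 1: row=5, L[5]='$', prepend. Next row=LF[5]=0
  step 2: row=0, L[0]='e', prepend. Next row=LF[0]=1
  step 3: row=1, L[1]='l', prepend. Next row=LF[1]=2
  step 4: row=2, L[2]='t', prepend. Next row=LF[2]=4
  step 5: row=4, L[4]='r', prepend. Next row=LF[4]=3
  step 6: row=3, L[3]='u', prepend. Next row=LF[3]=6
  step 7: row=6, L[6]='t', prepend. Next row=LF[6]=5
Reversed output: turtle$

Answer: turtle$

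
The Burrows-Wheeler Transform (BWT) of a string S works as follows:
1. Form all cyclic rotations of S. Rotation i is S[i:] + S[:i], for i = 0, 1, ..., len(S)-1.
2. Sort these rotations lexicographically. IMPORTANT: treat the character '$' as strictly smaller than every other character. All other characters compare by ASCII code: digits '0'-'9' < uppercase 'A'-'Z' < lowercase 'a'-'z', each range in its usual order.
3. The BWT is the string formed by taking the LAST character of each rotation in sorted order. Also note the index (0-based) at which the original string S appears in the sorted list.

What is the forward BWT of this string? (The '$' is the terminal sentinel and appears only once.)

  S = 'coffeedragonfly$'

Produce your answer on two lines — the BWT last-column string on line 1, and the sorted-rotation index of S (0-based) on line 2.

All 16 rotations (rotation i = S[i:]+S[:i]):
  rot[0] = coffeedragonfly$
  rot[1] = offeedragonfly$c
  rot[2] = ffeedragonfly$co
  rot[3] = feedragonfly$cof
  rot[4] = eedragonfly$coff
  rot[5] = edragonfly$coffe
  rot[6] = dragonfly$coffee
  rot[7] = ragonfly$coffeed
  rot[8] = agonfly$coffeedr
  rot[9] = gonfly$coffeedra
  rot[10] = onfly$coffeedrag
  rot[11] = nfly$coffeedrago
  rot[12] = fly$coffeedragon
  rot[13] = ly$coffeedragonf
  rot[14] = y$coffeedragonfl
  rot[15] = $coffeedragonfly
Sorted (with $ < everything):
  sorted[0] = $coffeedragonfly  (last char: 'y')
  sorted[1] = agonfly$coffeedr  (last char: 'r')
  sorted[2] = coffeedragonfly$  (last char: '$')
  sorted[3] = dragonfly$coffee  (last char: 'e')
  sorted[4] = edragonfly$coffe  (last char: 'e')
  sorted[5] = eedragonfly$coff  (last char: 'f')
  sorted[6] = feedragonfly$cof  (last char: 'f')
  sorted[7] = ffeedragonfly$co  (last char: 'o')
  sorted[8] = fly$coffeedragon  (last char: 'n')
  sorted[9] = gonfly$coffeedra  (last char: 'a')
  sorted[10] = ly$coffeedragonf  (last char: 'f')
  sorted[11] = nfly$coffeedrago  (last char: 'o')
  sorted[12] = offeedragonfly$c  (last char: 'c')
  sorted[13] = onfly$coffeedrag  (last char: 'g')
  sorted[14] = ragonfly$coffeed  (last char: 'd')
  sorted[15] = y$coffeedragonfl  (last char: 'l')
Last column: yr$eeffonafocgdl
Original string S is at sorted index 2

Answer: yr$eeffonafocgdl
2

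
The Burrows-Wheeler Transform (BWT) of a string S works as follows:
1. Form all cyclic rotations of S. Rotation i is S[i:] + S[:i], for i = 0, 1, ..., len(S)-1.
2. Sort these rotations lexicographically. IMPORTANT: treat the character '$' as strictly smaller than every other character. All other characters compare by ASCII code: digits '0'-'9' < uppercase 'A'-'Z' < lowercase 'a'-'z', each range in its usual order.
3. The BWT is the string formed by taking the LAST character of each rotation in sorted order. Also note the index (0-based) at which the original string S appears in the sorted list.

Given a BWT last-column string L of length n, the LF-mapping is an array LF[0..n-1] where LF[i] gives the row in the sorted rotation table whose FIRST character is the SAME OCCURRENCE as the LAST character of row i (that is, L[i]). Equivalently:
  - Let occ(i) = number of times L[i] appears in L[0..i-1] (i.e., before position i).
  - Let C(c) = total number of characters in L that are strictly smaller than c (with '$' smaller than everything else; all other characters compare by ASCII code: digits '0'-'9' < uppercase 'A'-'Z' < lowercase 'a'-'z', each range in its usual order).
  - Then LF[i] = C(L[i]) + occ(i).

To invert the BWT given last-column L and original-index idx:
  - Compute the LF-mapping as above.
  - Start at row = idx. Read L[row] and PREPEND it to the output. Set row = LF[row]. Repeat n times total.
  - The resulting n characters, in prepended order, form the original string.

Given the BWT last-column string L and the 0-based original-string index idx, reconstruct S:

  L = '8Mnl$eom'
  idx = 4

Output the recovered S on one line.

LF mapping: 1 2 6 4 0 3 7 5
Walk LF starting at row 4, prepending L[row]:
  step 1: row=4, L[4]='$', prepend. Next row=LF[4]=0
  step 2: row=0, L[0]='8', prepend. Next row=LF[0]=1
  step 3: row=1, L[1]='M', prepend. Next row=LF[1]=2
  step 4: row=2, L[2]='n', prepend. Next row=LF[2]=6
  step 5: row=6, L[6]='o', prepend. Next row=LF[6]=7
  step 6: row=7, L[7]='m', prepend. Next row=LF[7]=5
  step 7: row=5, L[5]='e', prepend. Next row=LF[5]=3
  step 8: row=3, L[3]='l', prepend. Next row=LF[3]=4
Reversed output: lemonM8$

Answer: lemonM8$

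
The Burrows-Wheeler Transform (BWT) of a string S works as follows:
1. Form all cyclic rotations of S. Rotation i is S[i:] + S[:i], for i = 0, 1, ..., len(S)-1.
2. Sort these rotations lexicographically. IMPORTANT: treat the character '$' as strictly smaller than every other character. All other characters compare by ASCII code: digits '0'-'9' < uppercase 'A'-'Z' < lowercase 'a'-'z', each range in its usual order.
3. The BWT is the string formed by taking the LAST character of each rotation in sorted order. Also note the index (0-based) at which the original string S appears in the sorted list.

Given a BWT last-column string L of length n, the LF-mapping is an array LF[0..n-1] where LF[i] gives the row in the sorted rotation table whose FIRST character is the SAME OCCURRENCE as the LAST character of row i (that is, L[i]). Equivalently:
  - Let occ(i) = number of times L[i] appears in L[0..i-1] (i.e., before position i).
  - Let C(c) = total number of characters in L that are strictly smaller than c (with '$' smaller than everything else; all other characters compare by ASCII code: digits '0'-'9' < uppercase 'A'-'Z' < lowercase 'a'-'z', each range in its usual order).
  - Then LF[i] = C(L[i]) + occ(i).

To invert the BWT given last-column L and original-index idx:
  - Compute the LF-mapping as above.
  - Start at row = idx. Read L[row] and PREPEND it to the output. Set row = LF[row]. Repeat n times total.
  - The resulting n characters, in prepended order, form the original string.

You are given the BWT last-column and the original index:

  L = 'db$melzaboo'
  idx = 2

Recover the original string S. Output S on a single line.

Answer: bamboozled$

Derivation:
LF mapping: 4 2 0 7 5 6 10 1 3 8 9
Walk LF starting at row 2, prepending L[row]:
  step 1: row=2, L[2]='$', prepend. Next row=LF[2]=0
  step 2: row=0, L[0]='d', prepend. Next row=LF[0]=4
  step 3: row=4, L[4]='e', prepend. Next row=LF[4]=5
  step 4: row=5, L[5]='l', prepend. Next row=LF[5]=6
  step 5: row=6, L[6]='z', prepend. Next row=LF[6]=10
  step 6: row=10, L[10]='o', prepend. Next row=LF[10]=9
  step 7: row=9, L[9]='o', prepend. Next row=LF[9]=8
  step 8: row=8, L[8]='b', prepend. Next row=LF[8]=3
  step 9: row=3, L[3]='m', prepend. Next row=LF[3]=7
  step 10: row=7, L[7]='a', prepend. Next row=LF[7]=1
  step 11: row=1, L[1]='b', prepend. Next row=LF[1]=2
Reversed output: bamboozled$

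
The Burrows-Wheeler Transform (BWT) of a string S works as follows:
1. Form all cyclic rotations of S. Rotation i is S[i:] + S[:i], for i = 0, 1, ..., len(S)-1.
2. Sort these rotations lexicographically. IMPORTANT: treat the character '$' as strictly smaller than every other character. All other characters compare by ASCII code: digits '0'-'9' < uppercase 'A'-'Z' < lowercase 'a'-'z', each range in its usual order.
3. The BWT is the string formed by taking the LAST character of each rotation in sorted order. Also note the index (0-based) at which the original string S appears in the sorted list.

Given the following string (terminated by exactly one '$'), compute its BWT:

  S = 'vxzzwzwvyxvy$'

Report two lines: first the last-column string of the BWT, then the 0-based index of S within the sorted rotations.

All 13 rotations (rotation i = S[i:]+S[:i]):
  rot[0] = vxzzwzwvyxvy$
  rot[1] = xzzwzwvyxvy$v
  rot[2] = zzwzwvyxvy$vx
  rot[3] = zwzwvyxvy$vxz
  rot[4] = wzwvyxvy$vxzz
  rot[5] = zwvyxvy$vxzzw
  rot[6] = wvyxvy$vxzzwz
  rot[7] = vyxvy$vxzzwzw
  rot[8] = yxvy$vxzzwzwv
  rot[9] = xvy$vxzzwzwvy
  rot[10] = vy$vxzzwzwvyx
  rot[11] = y$vxzzwzwvyxv
  rot[12] = $vxzzwzwvyxvy
Sorted (with $ < everything):
  sorted[0] = $vxzzwzwvyxvy  (last char: 'y')
  sorted[1] = vxzzwzwvyxvy$  (last char: '$')
  sorted[2] = vy$vxzzwzwvyx  (last char: 'x')
  sorted[3] = vyxvy$vxzzwzw  (last char: 'w')
  sorted[4] = wvyxvy$vxzzwz  (last char: 'z')
  sorted[5] = wzwvyxvy$vxzz  (last char: 'z')
  sorted[6] = xvy$vxzzwzwvy  (last char: 'y')
  sorted[7] = xzzwzwvyxvy$v  (last char: 'v')
  sorted[8] = y$vxzzwzwvyxv  (last char: 'v')
  sorted[9] = yxvy$vxzzwzwv  (last char: 'v')
  sorted[10] = zwvyxvy$vxzzw  (last char: 'w')
  sorted[11] = zwzwvyxvy$vxz  (last char: 'z')
  sorted[12] = zzwzwvyxvy$vx  (last char: 'x')
Last column: y$xwzzyvvvwzx
Original string S is at sorted index 1

Answer: y$xwzzyvvvwzx
1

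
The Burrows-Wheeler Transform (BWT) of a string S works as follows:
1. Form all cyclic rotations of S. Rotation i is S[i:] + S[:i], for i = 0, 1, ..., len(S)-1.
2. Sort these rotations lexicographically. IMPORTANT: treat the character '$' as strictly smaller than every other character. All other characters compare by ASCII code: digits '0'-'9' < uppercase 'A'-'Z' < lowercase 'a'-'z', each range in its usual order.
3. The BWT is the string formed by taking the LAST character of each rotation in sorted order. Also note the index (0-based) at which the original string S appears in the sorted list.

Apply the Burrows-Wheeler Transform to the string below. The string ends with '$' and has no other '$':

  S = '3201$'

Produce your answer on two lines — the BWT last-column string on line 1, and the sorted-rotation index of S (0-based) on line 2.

All 5 rotations (rotation i = S[i:]+S[:i]):
  rot[0] = 3201$
  rot[1] = 201$3
  rot[2] = 01$32
  rot[3] = 1$320
  rot[4] = $3201
Sorted (with $ < everything):
  sorted[0] = $3201  (last char: '1')
  sorted[1] = 01$32  (last char: '2')
  sorted[2] = 1$320  (last char: '0')
  sorted[3] = 201$3  (last char: '3')
  sorted[4] = 3201$  (last char: '$')
Last column: 1203$
Original string S is at sorted index 4

Answer: 1203$
4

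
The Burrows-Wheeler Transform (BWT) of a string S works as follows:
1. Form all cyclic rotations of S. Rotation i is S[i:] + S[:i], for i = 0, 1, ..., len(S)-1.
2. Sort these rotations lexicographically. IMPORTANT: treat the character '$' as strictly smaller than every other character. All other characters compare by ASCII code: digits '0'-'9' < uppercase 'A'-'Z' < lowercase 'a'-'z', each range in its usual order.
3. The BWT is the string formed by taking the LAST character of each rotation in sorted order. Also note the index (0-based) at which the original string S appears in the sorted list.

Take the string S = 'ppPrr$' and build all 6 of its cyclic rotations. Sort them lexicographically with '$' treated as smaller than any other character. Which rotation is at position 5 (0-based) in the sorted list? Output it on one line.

Answer: rr$ppP

Derivation:
All 6 rotations (rotation i = S[i:]+S[:i]):
  rot[0] = ppPrr$
  rot[1] = pPrr$p
  rot[2] = Prr$pp
  rot[3] = rr$ppP
  rot[4] = r$ppPr
  rot[5] = $ppPrr
Sorted (with $ < everything):
  sorted[0] = $ppPrr
  sorted[1] = Prr$pp
  sorted[2] = pPrr$p
  sorted[3] = ppPrr$
  sorted[4] = r$ppPr
  sorted[5] = rr$ppP
sorted[5] = rr$ppP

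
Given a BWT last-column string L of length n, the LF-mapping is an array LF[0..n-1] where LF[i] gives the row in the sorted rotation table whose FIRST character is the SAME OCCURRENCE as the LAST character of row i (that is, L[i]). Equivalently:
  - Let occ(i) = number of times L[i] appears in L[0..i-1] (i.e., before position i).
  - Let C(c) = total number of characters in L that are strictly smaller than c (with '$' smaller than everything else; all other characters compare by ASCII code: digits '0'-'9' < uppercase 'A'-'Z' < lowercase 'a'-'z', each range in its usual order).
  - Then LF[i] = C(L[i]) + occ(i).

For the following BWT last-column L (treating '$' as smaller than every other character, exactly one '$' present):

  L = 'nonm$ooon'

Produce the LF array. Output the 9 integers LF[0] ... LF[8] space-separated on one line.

Char counts: '$':1, 'm':1, 'n':3, 'o':4
C (first-col start): C('$')=0, C('m')=1, C('n')=2, C('o')=5
L[0]='n': occ=0, LF[0]=C('n')+0=2+0=2
L[1]='o': occ=0, LF[1]=C('o')+0=5+0=5
L[2]='n': occ=1, LF[2]=C('n')+1=2+1=3
L[3]='m': occ=0, LF[3]=C('m')+0=1+0=1
L[4]='$': occ=0, LF[4]=C('$')+0=0+0=0
L[5]='o': occ=1, LF[5]=C('o')+1=5+1=6
L[6]='o': occ=2, LF[6]=C('o')+2=5+2=7
L[7]='o': occ=3, LF[7]=C('o')+3=5+3=8
L[8]='n': occ=2, LF[8]=C('n')+2=2+2=4

Answer: 2 5 3 1 0 6 7 8 4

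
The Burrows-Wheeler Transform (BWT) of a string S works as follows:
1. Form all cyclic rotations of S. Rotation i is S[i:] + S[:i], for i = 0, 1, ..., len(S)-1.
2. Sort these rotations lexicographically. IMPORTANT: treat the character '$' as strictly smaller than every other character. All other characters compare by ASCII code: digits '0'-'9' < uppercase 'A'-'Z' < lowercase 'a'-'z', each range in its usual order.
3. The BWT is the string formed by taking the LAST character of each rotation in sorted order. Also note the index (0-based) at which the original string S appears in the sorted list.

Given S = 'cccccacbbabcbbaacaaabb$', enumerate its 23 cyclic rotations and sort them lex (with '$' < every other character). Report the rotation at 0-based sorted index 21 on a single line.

All 23 rotations (rotation i = S[i:]+S[:i]):
  rot[0] = cccccacbbabcbbaacaaabb$
  rot[1] = ccccacbbabcbbaacaaabb$c
  rot[2] = cccacbbabcbbaacaaabb$cc
  rot[3] = ccacbbabcbbaacaaabb$ccc
  rot[4] = cacbbabcbbaacaaabb$cccc
  rot[5] = acbbabcbbaacaaabb$ccccc
  rot[6] = cbbabcbbaacaaabb$ccccca
  rot[7] = bbabcbbaacaaabb$cccccac
  rot[8] = babcbbaacaaabb$cccccacb
  rot[9] = abcbbaacaaabb$cccccacbb
  rot[10] = bcbbaacaaabb$cccccacbba
  rot[11] = cbbaacaaabb$cccccacbbab
  rot[12] = bbaacaaabb$cccccacbbabc
  rot[13] = baacaaabb$cccccacbbabcb
  rot[14] = aacaaabb$cccccacbbabcbb
  rot[15] = acaaabb$cccccacbbabcbba
  rot[16] = caaabb$cccccacbbabcbbaa
  rot[17] = aaabb$cccccacbbabcbbaac
  rot[18] = aabb$cccccacbbabcbbaaca
  rot[19] = abb$cccccacbbabcbbaacaa
  rot[20] = bb$cccccacbbabcbbaacaaa
  rot[21] = b$cccccacbbabcbbaacaaab
  rot[22] = $cccccacbbabcbbaacaaabb
Sorted (with $ < everything):
  sorted[0] = $cccccacbbabcbbaacaaabb
  sorted[1] = aaabb$cccccacbbabcbbaac
  sorted[2] = aabb$cccccacbbabcbbaaca
  sorted[3] = aacaaabb$cccccacbbabcbb
  sorted[4] = abb$cccccacbbabcbbaacaa
  sorted[5] = abcbbaacaaabb$cccccacbb
  sorted[6] = acaaabb$cccccacbbabcbba
  sorted[7] = acbbabcbbaacaaabb$ccccc
  sorted[8] = b$cccccacbbabcbbaacaaab
  sorted[9] = baacaaabb$cccccacbbabcb
  sorted[10] = babcbbaacaaabb$cccccacb
  sorted[11] = bb$cccccacbbabcbbaacaaa
  sorted[12] = bbaacaaabb$cccccacbbabc
  sorted[13] = bbabcbbaacaaabb$cccccac
  sorted[14] = bcbbaacaaabb$cccccacbba
  sorted[15] = caaabb$cccccacbbabcbbaa
  sorted[16] = cacbbabcbbaacaaabb$cccc
  sorted[17] = cbbaacaaabb$cccccacbbab
  sorted[18] = cbbabcbbaacaaabb$ccccca
  sorted[19] = ccacbbabcbbaacaaabb$ccc
  sorted[20] = cccacbbabcbbaacaaabb$cc
  sorted[21] = ccccacbbabcbbaacaaabb$c
  sorted[22] = cccccacbbabcbbaacaaabb$
sorted[21] = ccccacbbabcbbaacaaabb$c

Answer: ccccacbbabcbbaacaaabb$c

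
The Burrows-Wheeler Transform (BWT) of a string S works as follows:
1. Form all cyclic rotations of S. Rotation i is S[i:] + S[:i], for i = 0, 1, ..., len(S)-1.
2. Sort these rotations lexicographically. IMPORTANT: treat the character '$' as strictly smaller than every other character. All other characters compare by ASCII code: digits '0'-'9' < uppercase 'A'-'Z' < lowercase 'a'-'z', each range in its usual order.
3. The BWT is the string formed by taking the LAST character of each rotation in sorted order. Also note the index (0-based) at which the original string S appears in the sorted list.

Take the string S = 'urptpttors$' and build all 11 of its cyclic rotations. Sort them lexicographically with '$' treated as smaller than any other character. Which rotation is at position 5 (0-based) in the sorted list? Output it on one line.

Answer: rs$urptptto

Derivation:
All 11 rotations (rotation i = S[i:]+S[:i]):
  rot[0] = urptpttors$
  rot[1] = rptpttors$u
  rot[2] = ptpttors$ur
  rot[3] = tpttors$urp
  rot[4] = pttors$urpt
  rot[5] = ttors$urptp
  rot[6] = tors$urptpt
  rot[7] = ors$urptptt
  rot[8] = rs$urptptto
  rot[9] = s$urptpttor
  rot[10] = $urptpttors
Sorted (with $ < everything):
  sorted[0] = $urptpttors
  sorted[1] = ors$urptptt
  sorted[2] = ptpttors$ur
  sorted[3] = pttors$urpt
  sorted[4] = rptpttors$u
  sorted[5] = rs$urptptto
  sorted[6] = s$urptpttor
  sorted[7] = tors$urptpt
  sorted[8] = tpttors$urp
  sorted[9] = ttors$urptp
  sorted[10] = urptpttors$
sorted[5] = rs$urptptto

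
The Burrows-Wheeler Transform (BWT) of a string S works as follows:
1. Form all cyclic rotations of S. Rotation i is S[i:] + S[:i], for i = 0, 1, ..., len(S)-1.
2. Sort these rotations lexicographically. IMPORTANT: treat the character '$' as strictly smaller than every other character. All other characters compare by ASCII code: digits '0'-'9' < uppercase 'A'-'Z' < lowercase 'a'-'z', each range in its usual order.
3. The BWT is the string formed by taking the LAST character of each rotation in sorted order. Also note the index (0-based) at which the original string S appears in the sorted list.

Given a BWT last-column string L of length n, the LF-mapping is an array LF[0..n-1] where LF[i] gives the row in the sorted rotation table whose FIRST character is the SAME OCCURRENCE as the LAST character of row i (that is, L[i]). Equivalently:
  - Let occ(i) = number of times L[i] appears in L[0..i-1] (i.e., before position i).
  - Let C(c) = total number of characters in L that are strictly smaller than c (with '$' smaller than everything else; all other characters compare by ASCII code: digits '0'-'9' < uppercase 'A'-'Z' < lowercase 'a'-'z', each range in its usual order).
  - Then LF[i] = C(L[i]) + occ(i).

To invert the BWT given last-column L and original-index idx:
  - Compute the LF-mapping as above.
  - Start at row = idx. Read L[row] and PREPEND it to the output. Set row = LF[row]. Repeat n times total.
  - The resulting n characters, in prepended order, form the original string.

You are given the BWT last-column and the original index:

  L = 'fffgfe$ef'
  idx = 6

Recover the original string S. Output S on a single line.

Answer: ffefefgf$

Derivation:
LF mapping: 3 4 5 8 6 1 0 2 7
Walk LF starting at row 6, prepending L[row]:
  step 1: row=6, L[6]='$', prepend. Next row=LF[6]=0
  step 2: row=0, L[0]='f', prepend. Next row=LF[0]=3
  step 3: row=3, L[3]='g', prepend. Next row=LF[3]=8
  step 4: row=8, L[8]='f', prepend. Next row=LF[8]=7
  step 5: row=7, L[7]='e', prepend. Next row=LF[7]=2
  step 6: row=2, L[2]='f', prepend. Next row=LF[2]=5
  step 7: row=5, L[5]='e', prepend. Next row=LF[5]=1
  step 8: row=1, L[1]='f', prepend. Next row=LF[1]=4
  step 9: row=4, L[4]='f', prepend. Next row=LF[4]=6
Reversed output: ffefefgf$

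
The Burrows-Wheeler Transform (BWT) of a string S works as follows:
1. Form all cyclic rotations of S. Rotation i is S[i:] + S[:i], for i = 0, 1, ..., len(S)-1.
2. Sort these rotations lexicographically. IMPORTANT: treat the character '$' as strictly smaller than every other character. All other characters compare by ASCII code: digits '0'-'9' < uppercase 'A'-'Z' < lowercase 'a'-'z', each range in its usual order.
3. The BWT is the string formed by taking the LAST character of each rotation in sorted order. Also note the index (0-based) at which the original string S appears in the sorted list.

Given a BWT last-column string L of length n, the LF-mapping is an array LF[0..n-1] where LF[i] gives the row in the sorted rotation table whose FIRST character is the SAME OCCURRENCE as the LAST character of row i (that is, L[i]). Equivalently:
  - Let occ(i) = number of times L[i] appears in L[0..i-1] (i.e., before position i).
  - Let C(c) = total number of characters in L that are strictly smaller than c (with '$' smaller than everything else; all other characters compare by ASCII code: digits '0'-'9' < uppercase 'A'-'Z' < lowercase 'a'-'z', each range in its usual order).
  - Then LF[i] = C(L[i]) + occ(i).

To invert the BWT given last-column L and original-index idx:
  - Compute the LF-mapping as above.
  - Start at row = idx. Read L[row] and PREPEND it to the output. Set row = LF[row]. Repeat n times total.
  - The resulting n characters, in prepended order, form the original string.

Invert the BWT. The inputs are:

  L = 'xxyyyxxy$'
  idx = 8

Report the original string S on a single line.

Answer: yyxyxyxx$

Derivation:
LF mapping: 1 2 5 6 7 3 4 8 0
Walk LF starting at row 8, prepending L[row]:
  step 1: row=8, L[8]='$', prepend. Next row=LF[8]=0
  step 2: row=0, L[0]='x', prepend. Next row=LF[0]=1
  step 3: row=1, L[1]='x', prepend. Next row=LF[1]=2
  step 4: row=2, L[2]='y', prepend. Next row=LF[2]=5
  step 5: row=5, L[5]='x', prepend. Next row=LF[5]=3
  step 6: row=3, L[3]='y', prepend. Next row=LF[3]=6
  step 7: row=6, L[6]='x', prepend. Next row=LF[6]=4
  step 8: row=4, L[4]='y', prepend. Next row=LF[4]=7
  step 9: row=7, L[7]='y', prepend. Next row=LF[7]=8
Reversed output: yyxyxyxx$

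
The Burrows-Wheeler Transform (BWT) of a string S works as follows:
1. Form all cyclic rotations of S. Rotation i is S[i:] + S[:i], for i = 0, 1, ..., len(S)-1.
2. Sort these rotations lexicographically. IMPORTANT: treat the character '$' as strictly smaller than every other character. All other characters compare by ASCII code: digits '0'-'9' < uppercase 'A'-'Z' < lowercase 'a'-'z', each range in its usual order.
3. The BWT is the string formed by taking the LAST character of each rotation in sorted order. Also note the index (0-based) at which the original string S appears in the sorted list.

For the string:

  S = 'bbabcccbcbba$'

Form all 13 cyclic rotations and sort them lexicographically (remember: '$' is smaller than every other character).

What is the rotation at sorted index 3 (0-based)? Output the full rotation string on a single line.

All 13 rotations (rotation i = S[i:]+S[:i]):
  rot[0] = bbabcccbcbba$
  rot[1] = babcccbcbba$b
  rot[2] = abcccbcbba$bb
  rot[3] = bcccbcbba$bba
  rot[4] = cccbcbba$bbab
  rot[5] = ccbcbba$bbabc
  rot[6] = cbcbba$bbabcc
  rot[7] = bcbba$bbabccc
  rot[8] = cbba$bbabcccb
  rot[9] = bba$bbabcccbc
  rot[10] = ba$bbabcccbcb
  rot[11] = a$bbabcccbcbb
  rot[12] = $bbabcccbcbba
Sorted (with $ < everything):
  sorted[0] = $bbabcccbcbba
  sorted[1] = a$bbabcccbcbb
  sorted[2] = abcccbcbba$bb
  sorted[3] = ba$bbabcccbcb
  sorted[4] = babcccbcbba$b
  sorted[5] = bba$bbabcccbc
  sorted[6] = bbabcccbcbba$
  sorted[7] = bcbba$bbabccc
  sorted[8] = bcccbcbba$bba
  sorted[9] = cbba$bbabcccb
  sorted[10] = cbcbba$bbabcc
  sorted[11] = ccbcbba$bbabc
  sorted[12] = cccbcbba$bbab
sorted[3] = ba$bbabcccbcb

Answer: ba$bbabcccbcb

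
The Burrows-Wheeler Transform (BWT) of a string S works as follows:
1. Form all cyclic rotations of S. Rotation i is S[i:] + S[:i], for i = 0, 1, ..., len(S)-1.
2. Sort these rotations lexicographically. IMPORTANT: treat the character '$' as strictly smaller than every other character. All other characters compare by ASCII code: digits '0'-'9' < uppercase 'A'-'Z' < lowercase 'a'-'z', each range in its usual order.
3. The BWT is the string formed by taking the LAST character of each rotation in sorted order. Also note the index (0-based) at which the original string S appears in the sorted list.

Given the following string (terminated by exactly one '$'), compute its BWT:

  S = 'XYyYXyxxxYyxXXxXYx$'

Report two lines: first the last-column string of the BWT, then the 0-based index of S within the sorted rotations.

Answer: xxx$XYyXXxYyXxxyYYX
3

Derivation:
All 19 rotations (rotation i = S[i:]+S[:i]):
  rot[0] = XYyYXyxxxYyxXXxXYx$
  rot[1] = YyYXyxxxYyxXXxXYx$X
  rot[2] = yYXyxxxYyxXXxXYx$XY
  rot[3] = YXyxxxYyxXXxXYx$XYy
  rot[4] = XyxxxYyxXXxXYx$XYyY
  rot[5] = yxxxYyxXXxXYx$XYyYX
  rot[6] = xxxYyxXXxXYx$XYyYXy
  rot[7] = xxYyxXXxXYx$XYyYXyx
  rot[8] = xYyxXXxXYx$XYyYXyxx
  rot[9] = YyxXXxXYx$XYyYXyxxx
  rot[10] = yxXXxXYx$XYyYXyxxxY
  rot[11] = xXXxXYx$XYyYXyxxxYy
  rot[12] = XXxXYx$XYyYXyxxxYyx
  rot[13] = XxXYx$XYyYXyxxxYyxX
  rot[14] = xXYx$XYyYXyxxxYyxXX
  rot[15] = XYx$XYyYXyxxxYyxXXx
  rot[16] = Yx$XYyYXyxxxYyxXXxX
  rot[17] = x$XYyYXyxxxYyxXXxXY
  rot[18] = $XYyYXyxxxYyxXXxXYx
Sorted (with $ < everything):
  sorted[0] = $XYyYXyxxxYyxXXxXYx  (last char: 'x')
  sorted[1] = XXxXYx$XYyYXyxxxYyx  (last char: 'x')
  sorted[2] = XYx$XYyYXyxxxYyxXXx  (last char: 'x')
  sorted[3] = XYyYXyxxxYyxXXxXYx$  (last char: '$')
  sorted[4] = XxXYx$XYyYXyxxxYyxX  (last char: 'X')
  sorted[5] = XyxxxYyxXXxXYx$XYyY  (last char: 'Y')
  sorted[6] = YXyxxxYyxXXxXYx$XYy  (last char: 'y')
  sorted[7] = Yx$XYyYXyxxxYyxXXxX  (last char: 'X')
  sorted[8] = YyYXyxxxYyxXXxXYx$X  (last char: 'X')
  sorted[9] = YyxXXxXYx$XYyYXyxxx  (last char: 'x')
  sorted[10] = x$XYyYXyxxxYyxXXxXY  (last char: 'Y')
  sorted[11] = xXXxXYx$XYyYXyxxxYy  (last char: 'y')
  sorted[12] = xXYx$XYyYXyxxxYyxXX  (last char: 'X')
  sorted[13] = xYyxXXxXYx$XYyYXyxx  (last char: 'x')
  sorted[14] = xxYyxXXxXYx$XYyYXyx  (last char: 'x')
  sorted[15] = xxxYyxXXxXYx$XYyYXy  (last char: 'y')
  sorted[16] = yYXyxxxYyxXXxXYx$XY  (last char: 'Y')
  sorted[17] = yxXXxXYx$XYyYXyxxxY  (last char: 'Y')
  sorted[18] = yxxxYyxXXxXYx$XYyYX  (last char: 'X')
Last column: xxx$XYyXXxYyXxxyYYX
Original string S is at sorted index 3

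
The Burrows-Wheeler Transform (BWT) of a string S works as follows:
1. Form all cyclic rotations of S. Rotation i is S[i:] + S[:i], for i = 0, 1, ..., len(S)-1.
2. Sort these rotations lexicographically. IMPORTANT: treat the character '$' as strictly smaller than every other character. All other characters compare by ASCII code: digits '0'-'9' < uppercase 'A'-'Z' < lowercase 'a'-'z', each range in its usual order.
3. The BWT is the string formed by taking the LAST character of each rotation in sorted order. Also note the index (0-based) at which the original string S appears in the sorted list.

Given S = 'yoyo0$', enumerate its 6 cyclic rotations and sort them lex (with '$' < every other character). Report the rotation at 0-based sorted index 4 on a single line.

All 6 rotations (rotation i = S[i:]+S[:i]):
  rot[0] = yoyo0$
  rot[1] = oyo0$y
  rot[2] = yo0$yo
  rot[3] = o0$yoy
  rot[4] = 0$yoyo
  rot[5] = $yoyo0
Sorted (with $ < everything):
  sorted[0] = $yoyo0
  sorted[1] = 0$yoyo
  sorted[2] = o0$yoy
  sorted[3] = oyo0$y
  sorted[4] = yo0$yo
  sorted[5] = yoyo0$
sorted[4] = yo0$yo

Answer: yo0$yo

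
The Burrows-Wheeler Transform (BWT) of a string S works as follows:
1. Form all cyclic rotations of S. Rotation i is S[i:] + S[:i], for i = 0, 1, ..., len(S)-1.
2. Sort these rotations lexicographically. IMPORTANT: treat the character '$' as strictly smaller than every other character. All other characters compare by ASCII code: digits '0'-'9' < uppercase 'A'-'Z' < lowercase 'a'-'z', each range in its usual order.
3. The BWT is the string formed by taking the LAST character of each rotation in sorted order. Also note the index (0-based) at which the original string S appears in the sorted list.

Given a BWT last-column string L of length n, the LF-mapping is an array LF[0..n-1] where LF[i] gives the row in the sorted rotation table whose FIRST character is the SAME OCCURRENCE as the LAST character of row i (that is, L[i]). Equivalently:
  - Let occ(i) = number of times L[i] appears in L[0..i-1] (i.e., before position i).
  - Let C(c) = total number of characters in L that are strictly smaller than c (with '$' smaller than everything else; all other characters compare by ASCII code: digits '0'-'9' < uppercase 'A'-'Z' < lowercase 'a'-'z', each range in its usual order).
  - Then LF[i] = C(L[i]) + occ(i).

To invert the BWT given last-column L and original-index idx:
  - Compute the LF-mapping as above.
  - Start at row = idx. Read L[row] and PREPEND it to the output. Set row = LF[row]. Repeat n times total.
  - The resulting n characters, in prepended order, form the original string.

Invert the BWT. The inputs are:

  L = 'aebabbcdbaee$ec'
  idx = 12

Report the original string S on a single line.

LF mapping: 1 11 4 2 5 6 8 10 7 3 12 13 0 14 9
Walk LF starting at row 12, prepending L[row]:
  step 1: row=12, L[12]='$', prepend. Next row=LF[12]=0
  step 2: row=0, L[0]='a', prepend. Next row=LF[0]=1
  step 3: row=1, L[1]='e', prepend. Next row=LF[1]=11
  step 4: row=11, L[11]='e', prepend. Next row=LF[11]=13
  step 5: row=13, L[13]='e', prepend. Next row=LF[13]=14
  step 6: row=14, L[14]='c', prepend. Next row=LF[14]=9
  step 7: row=9, L[9]='a', prepend. Next row=LF[9]=3
  step 8: row=3, L[3]='a', prepend. Next row=LF[3]=2
  step 9: row=2, L[2]='b', prepend. Next row=LF[2]=4
  step 10: row=4, L[4]='b', prepend. Next row=LF[4]=5
  step 11: row=5, L[5]='b', prepend. Next row=LF[5]=6
  step 12: row=6, L[6]='c', prepend. Next row=LF[6]=8
  step 13: row=8, L[8]='b', prepend. Next row=LF[8]=7
  step 14: row=7, L[7]='d', prepend. Next row=LF[7]=10
  step 15: row=10, L[10]='e', prepend. Next row=LF[10]=12
Reversed output: edbcbbbaaceeea$

Answer: edbcbbbaaceeea$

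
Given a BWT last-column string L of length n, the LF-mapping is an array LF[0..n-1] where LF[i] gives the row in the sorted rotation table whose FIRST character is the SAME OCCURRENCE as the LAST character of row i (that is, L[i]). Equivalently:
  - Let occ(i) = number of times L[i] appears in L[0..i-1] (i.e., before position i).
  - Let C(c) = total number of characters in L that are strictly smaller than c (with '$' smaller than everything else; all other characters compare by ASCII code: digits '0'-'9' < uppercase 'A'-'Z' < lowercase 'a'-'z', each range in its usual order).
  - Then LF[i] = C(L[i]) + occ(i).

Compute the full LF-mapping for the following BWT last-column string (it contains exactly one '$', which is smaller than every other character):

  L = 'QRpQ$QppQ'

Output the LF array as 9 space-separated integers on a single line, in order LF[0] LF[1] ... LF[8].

Char counts: '$':1, 'Q':4, 'R':1, 'p':3
C (first-col start): C('$')=0, C('Q')=1, C('R')=5, C('p')=6
L[0]='Q': occ=0, LF[0]=C('Q')+0=1+0=1
L[1]='R': occ=0, LF[1]=C('R')+0=5+0=5
L[2]='p': occ=0, LF[2]=C('p')+0=6+0=6
L[3]='Q': occ=1, LF[3]=C('Q')+1=1+1=2
L[4]='$': occ=0, LF[4]=C('$')+0=0+0=0
L[5]='Q': occ=2, LF[5]=C('Q')+2=1+2=3
L[6]='p': occ=1, LF[6]=C('p')+1=6+1=7
L[7]='p': occ=2, LF[7]=C('p')+2=6+2=8
L[8]='Q': occ=3, LF[8]=C('Q')+3=1+3=4

Answer: 1 5 6 2 0 3 7 8 4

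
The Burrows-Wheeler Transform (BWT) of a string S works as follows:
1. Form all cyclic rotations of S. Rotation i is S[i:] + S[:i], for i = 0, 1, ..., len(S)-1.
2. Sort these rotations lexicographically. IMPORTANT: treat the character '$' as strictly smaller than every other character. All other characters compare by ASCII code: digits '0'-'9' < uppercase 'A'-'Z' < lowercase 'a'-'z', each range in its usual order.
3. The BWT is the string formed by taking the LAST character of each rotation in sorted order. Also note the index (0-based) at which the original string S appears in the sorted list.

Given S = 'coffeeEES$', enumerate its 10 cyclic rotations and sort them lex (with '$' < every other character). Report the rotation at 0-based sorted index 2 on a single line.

All 10 rotations (rotation i = S[i:]+S[:i]):
  rot[0] = coffeeEES$
  rot[1] = offeeEES$c
  rot[2] = ffeeEES$co
  rot[3] = feeEES$cof
  rot[4] = eeEES$coff
  rot[5] = eEES$coffe
  rot[6] = EES$coffee
  rot[7] = ES$coffeeE
  rot[8] = S$coffeeEE
  rot[9] = $coffeeEES
Sorted (with $ < everything):
  sorted[0] = $coffeeEES
  sorted[1] = EES$coffee
  sorted[2] = ES$coffeeE
  sorted[3] = S$coffeeEE
  sorted[4] = coffeeEES$
  sorted[5] = eEES$coffe
  sorted[6] = eeEES$coff
  sorted[7] = feeEES$cof
  sorted[8] = ffeeEES$co
  sorted[9] = offeeEES$c
sorted[2] = ES$coffeeE

Answer: ES$coffeeE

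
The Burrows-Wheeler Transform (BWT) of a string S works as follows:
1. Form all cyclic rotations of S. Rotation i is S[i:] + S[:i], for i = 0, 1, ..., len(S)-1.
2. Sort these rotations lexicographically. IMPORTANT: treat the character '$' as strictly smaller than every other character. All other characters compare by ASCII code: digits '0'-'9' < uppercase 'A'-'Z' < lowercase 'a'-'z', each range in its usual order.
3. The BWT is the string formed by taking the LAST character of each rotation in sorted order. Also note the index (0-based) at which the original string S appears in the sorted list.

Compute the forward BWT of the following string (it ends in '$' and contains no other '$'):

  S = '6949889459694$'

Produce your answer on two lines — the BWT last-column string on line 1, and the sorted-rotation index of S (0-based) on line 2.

All 14 rotations (rotation i = S[i:]+S[:i]):
  rot[0] = 6949889459694$
  rot[1] = 949889459694$6
  rot[2] = 49889459694$69
  rot[3] = 9889459694$694
  rot[4] = 889459694$6949
  rot[5] = 89459694$69498
  rot[6] = 9459694$694988
  rot[7] = 459694$6949889
  rot[8] = 59694$69498894
  rot[9] = 9694$694988945
  rot[10] = 694$6949889459
  rot[11] = 94$69498894596
  rot[12] = 4$694988945969
  rot[13] = $6949889459694
Sorted (with $ < everything):
  sorted[0] = $6949889459694  (last char: '4')
  sorted[1] = 4$694988945969  (last char: '9')
  sorted[2] = 459694$6949889  (last char: '9')
  sorted[3] = 49889459694$69  (last char: '9')
  sorted[4] = 59694$69498894  (last char: '4')
  sorted[5] = 694$6949889459  (last char: '9')
  sorted[6] = 6949889459694$  (last char: '$')
  sorted[7] = 889459694$6949  (last char: '9')
  sorted[8] = 89459694$69498  (last char: '8')
  sorted[9] = 94$69498894596  (last char: '6')
  sorted[10] = 9459694$694988  (last char: '8')
  sorted[11] = 949889459694$6  (last char: '6')
  sorted[12] = 9694$694988945  (last char: '5')
  sorted[13] = 9889459694$694  (last char: '4')
Last column: 499949$9868654
Original string S is at sorted index 6

Answer: 499949$9868654
6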